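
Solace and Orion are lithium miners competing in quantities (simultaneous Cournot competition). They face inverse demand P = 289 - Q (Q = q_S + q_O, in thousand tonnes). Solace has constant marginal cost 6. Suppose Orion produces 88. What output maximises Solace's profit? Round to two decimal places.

With the rival's output fixed at 88, Solace's profit is π_S = (289 - 88 - q_S)q_S - (6q_S) = (201 - q_S)q_S - (6q_S).
∂π_S/∂q_S = 195 - 2q_S = 0, so q_S = 195/2.

97.50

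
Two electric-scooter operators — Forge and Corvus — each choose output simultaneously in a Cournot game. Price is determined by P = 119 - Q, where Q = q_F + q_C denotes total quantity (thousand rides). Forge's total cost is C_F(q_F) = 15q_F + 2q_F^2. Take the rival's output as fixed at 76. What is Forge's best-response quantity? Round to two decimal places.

4.67

With the rival's output fixed at 76, Forge's profit is π_F = (119 - 76 - q_F)q_F - (15q_F + 2q_F²) = (43 - q_F)q_F - (15q_F + 2q_F²).
∂π_F/∂q_F = 28 - 6q_F = 0, so q_F = 14/3.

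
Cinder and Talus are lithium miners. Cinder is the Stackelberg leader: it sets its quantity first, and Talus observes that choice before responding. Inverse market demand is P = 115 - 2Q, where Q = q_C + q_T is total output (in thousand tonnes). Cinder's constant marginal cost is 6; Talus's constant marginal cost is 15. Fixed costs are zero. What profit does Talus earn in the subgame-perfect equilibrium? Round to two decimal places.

210.13

Solve by backward induction. Given q_C, the follower Talus maximises π_T = (115 - 2q_C - 2q_T)q_T - 15q_T.
Setting the follower's marginal profit to zero, 100 - 2q_C - 4q_T = 0, i.e. q_T = (100 - 2q_C)/4.
Cinder substitutes q_T(q_C) into its own profit: π_C = q_C(115 - 2q_C - (100 - 2q_C)/2) - 6q_C = (65 - q_C)q_C - 6q_C.
Maximising: ∂π_C/∂q_C = 59 - 2q_C = 0, giving q_C = 59/2.
Then q_T = (100 - 2·(59/2))/4 = 41/4.
Price P = 115 - 2·(159/4) = 71/2.
Talus's profit: (71/2 - 15)·(41/4) = 1681/8.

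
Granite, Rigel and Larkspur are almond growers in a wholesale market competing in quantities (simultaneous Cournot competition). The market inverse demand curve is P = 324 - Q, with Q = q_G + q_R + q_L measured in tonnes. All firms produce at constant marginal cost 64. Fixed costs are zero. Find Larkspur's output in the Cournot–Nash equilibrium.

65

Each firm earns π_i = (324 - Q)q_i - 64q_i.
Setting ∂π_i/∂q_i = 0 with rivals' quantities fixed: 260 - 2q_i - Σ_{j≠i} q_j = 0.
By symmetry each firm produces the same amount; substituting Σ_{j≠i} q_j = 2q_i yields q_i = 260/4 = 65.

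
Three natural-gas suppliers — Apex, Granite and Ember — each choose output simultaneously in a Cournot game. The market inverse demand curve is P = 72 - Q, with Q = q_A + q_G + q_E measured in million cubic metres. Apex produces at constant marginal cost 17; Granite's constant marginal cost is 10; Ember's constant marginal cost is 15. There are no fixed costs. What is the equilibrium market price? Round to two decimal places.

28.50

Apex's profit: π_A = (72 - Q)q_A - (17q_A). Setting ∂π_A/∂q_A = 0: 55 - 2q_A - (q_G + q_E) = 0.
Granite's profit: π_G = (72 - Q)q_G - (10q_G). Setting ∂π_G/∂q_G = 0: 62 - 2q_G - (q_A + q_E) = 0.
Ember's profit: π_E = (72 - Q)q_E - (15q_E). Setting ∂π_E/∂q_E = 0: 57 - 2q_E - (q_A + q_G) = 0.
Adding the 3 conditions: 174 − 2Q − 2Q = 0, i.e. Q = 87/2.
Back-substituting: q_A = (55 − 87/2) = 23/2, q_G = (62 − 87/2) = 37/2, q_E = (57 − 87/2) = 27/2.
Total output Q = 87/2, so price P = 72 - 87/2 = 57/2.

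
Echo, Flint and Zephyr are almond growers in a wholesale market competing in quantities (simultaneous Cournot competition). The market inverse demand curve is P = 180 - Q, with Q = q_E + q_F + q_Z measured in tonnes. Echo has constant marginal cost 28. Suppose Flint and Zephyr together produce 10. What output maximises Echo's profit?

71

With rivals' combined output fixed at 10, Echo's profit is π_E = (180 - 10 - q_E)q_E - (28q_E) = (170 - q_E)q_E - (28q_E).
∂π_E/∂q_E = 142 - 2q_E = 0, so q_E = 71.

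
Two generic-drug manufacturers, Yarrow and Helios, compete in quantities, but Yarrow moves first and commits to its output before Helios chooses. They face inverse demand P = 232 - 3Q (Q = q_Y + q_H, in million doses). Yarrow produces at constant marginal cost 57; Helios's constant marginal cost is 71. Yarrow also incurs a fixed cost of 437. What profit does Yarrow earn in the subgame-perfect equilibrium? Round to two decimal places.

The follower Helios best-responds to any q_Y: π_H = (232 - 3Q)q_H - 71q_H.
Setting the follower's marginal profit to zero, 161 - 3q_Y - 6q_H = 0, i.e. q_H = (161 - 3q_Y)/6.
Yarrow substitutes q_H(q_Y) into its own profit: π_Y = q_Y(232 - 3q_Y - (161 - 3q_Y)/2) - 57q_Y = (303/2 - (3/2)q_Y)q_Y - 57q_Y.
Leader FOC: 189/2 - 3q_Y = 0, so q_Y = 63/2.
Then q_H = (161 - 3·(63/2))/6 = 133/12.
Price P = 232 - 3·(511/12) = 417/4.
Yarrow's profit: (417/4 - 57)·(63/2) - 437 = 1051.3750.

1051.38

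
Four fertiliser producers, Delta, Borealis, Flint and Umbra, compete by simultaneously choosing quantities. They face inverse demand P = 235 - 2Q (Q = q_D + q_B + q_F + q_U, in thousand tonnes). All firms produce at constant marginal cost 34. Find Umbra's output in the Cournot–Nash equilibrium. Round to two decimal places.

Each firm earns π_i = (235 - 2Q)q_i - 34q_i.
First-order condition (treating rivals' output as given): 201 - 4q_i - 2·Σ_{j≠i} q_j = 0.
By symmetry each firm produces the same amount; substituting Σ_{j≠i} q_j = 3q_i yields q_i = 201/10.

20.10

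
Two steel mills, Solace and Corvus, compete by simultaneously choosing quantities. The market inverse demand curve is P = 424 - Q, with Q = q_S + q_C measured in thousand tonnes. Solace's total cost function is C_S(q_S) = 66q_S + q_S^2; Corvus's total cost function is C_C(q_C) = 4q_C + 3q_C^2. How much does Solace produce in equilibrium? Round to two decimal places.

78.84

Solace's profit: π_S = (424 - Q)q_S - (66q_S + q_S²). Setting ∂π_S/∂q_S = 0: 358 - 4q_S - (q_C) = 0.
Corvus's profit: π_C = (424 - Q)q_C - (4q_C + 3q_C²). Setting ∂π_C/∂q_C = 0: 420 - 8q_C - (q_S) = 0.
Best responses: q_S = (358 - q_C)/4, q_C = (420 - q_S)/8.
Substituting one into the other gives q_S = 78.8387 and q_C = 1322/31.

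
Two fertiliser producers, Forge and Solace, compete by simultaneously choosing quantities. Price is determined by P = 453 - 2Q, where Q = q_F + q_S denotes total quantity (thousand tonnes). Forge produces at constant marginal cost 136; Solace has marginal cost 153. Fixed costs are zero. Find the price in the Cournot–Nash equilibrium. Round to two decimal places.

247.33

Forge's profit: π_F = (453 - 2Q)q_F - (136q_F). Setting ∂π_F/∂q_F = 0: 317 - 4q_F - 2(q_S) = 0.
Solace's profit: π_S = (453 - 2Q)q_S - (153q_S). Setting ∂π_S/∂q_S = 0: 300 - 4q_S - 2(q_F) = 0.
Best responses: q_F = (317 - 2q_S)/4, q_S = (300 - 2q_F)/4.
Solving the pair: q_F = 167/3, q_S = 283/6.
Total output Q = 617/6, so price P = 453 - 2·(617/6) = 742/3.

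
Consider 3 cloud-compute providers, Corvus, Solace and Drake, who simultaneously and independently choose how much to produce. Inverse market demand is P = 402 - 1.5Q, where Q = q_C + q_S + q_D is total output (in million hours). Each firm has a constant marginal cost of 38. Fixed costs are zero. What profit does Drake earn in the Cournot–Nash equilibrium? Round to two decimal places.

5520.67

Each firm earns π_i = (402 - 1.5Q)q_i - 38q_i.
Setting ∂π_i/∂q_i = 0 with rivals' quantities fixed: 364 - 3q_i - (3/2)·Σ_{j≠i} q_j = 0.
With identical firms every q_j equals q_i, so Σ_{j≠i} q_j = 2q_i and 364 = 6q_i, giving q_i = 182/3.
Price P = 402 - (3/2)·182 = 129.
Drake's profit: (129 - 38)·(182/3) = 5520.6667.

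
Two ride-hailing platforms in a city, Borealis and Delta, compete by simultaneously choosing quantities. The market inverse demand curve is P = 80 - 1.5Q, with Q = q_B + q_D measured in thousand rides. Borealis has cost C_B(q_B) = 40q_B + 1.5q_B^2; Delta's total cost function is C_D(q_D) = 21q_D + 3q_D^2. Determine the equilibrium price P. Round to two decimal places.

Borealis's profit: π_B = (80 - 1.5Q)q_B - (40q_B + (3/2)q_B²). Setting ∂π_B/∂q_B = 0: 40 - 6q_B - (3/2)(q_D) = 0.
Delta's profit: π_D = (80 - 1.5Q)q_D - (21q_D + 3q_D²). Setting ∂π_D/∂q_D = 0: 59 - 9q_D - (3/2)(q_B) = 0.
Best responses: q_B = (40 - (3/2)q_D)/6, q_D = (59 - (3/2)q_B)/9.
Substituting one into the other gives q_B = 362/69 and q_D = 392/69.
Total output Q = 754/69, so price P = 80 - (3/2)·(754/69) = 1463/23.

63.61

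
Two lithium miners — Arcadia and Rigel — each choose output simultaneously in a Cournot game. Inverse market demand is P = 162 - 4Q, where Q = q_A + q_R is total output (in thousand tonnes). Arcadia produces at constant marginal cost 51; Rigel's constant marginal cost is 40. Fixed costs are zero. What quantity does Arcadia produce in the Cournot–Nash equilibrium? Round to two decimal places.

Arcadia's profit: π_A = (162 - 4Q)q_A - (51q_A). Setting ∂π_A/∂q_A = 0: 111 - 8q_A - 4(q_R) = 0.
Rigel's first-order condition: 122 - 8q_R - 4(q_A) = 0.
Rearranging gives the reaction functions q_A = (111 - 4q_R)/8 and q_R = (122 - 4q_A)/8.
Solving the pair: q_A = 25/3, q_R = 133/12.

8.33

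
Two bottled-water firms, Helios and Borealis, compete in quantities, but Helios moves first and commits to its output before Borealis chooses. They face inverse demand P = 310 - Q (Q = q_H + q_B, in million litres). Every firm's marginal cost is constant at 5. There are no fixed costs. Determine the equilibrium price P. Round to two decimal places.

The follower Borealis best-responds to any q_H: π_B = (310 - Q)q_B - 5q_B.
Setting the follower's marginal profit to zero, 305 - q_H - 2q_B = 0, i.e. q_B = (305 - q_H)/2.
Helios substitutes q_B(q_H) into its own profit: π_H = q_H(310 - q_H - (305 - q_H)/2) - 5q_H = (315/2 - (1/2)q_H)q_H - 5q_H.
Leader FOC: 305/2 - q_H = 0, so q_H = 305/2.
Then q_B = (305 - 305/2)/2 = 305/4.
Total output Q = 915/4, so price P = 310 - 915/4 = 325/4.

81.25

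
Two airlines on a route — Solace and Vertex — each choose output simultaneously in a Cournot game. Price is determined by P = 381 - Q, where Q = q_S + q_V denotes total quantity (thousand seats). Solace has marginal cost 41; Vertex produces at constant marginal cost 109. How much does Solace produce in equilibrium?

Solace's profit: π_S = (381 - Q)q_S - (41q_S). Setting ∂π_S/∂q_S = 0: 340 - 2q_S - (q_V) = 0.
Vertex's first-order condition: 272 - 2q_V - (q_S) = 0.
So q_S = (340 - q_V)/2 and q_V = (272 - q_S)/2.
Solving the pair: q_S = 136, q_V = 68.

136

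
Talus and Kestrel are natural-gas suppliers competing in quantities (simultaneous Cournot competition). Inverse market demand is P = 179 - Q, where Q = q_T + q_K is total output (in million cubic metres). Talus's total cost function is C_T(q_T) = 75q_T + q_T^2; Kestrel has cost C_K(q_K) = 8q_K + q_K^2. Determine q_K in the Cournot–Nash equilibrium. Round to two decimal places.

Talus's profit: π_T = (179 - Q)q_T - (75q_T + q_T²). Setting ∂π_T/∂q_T = 0: 104 - 4q_T - (q_K) = 0.
Kestrel's first-order condition: 171 - 4q_K - (q_T) = 0.
Rearranging gives the reaction functions q_T = (104 - q_K)/4 and q_K = (171 - q_T)/4.
Solving the pair: q_T = 49/3, q_K = 116/3.

38.67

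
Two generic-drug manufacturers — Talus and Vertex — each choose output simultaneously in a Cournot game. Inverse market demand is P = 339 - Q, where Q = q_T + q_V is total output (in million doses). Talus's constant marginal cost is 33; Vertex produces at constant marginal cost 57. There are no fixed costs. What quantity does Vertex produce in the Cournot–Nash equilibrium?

Talus's profit: π_T = (339 - Q)q_T - (33q_T). Setting ∂π_T/∂q_T = 0: 306 - 2q_T - (q_V) = 0.
Vertex's first-order condition: 282 - 2q_V - (q_T) = 0.
Rearranging gives the reaction functions q_T = (306 - q_V)/2 and q_V = (282 - q_T)/2.
Substituting one into the other gives q_T = 110 and q_V = 86.

86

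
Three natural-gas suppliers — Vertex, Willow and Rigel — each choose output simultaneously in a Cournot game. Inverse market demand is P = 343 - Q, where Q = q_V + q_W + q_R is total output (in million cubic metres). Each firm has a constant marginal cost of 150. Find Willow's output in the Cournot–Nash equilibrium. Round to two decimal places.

A representative firm's profit is π_i = q_i(343 - Q) - 150q_i.
Setting ∂π_i/∂q_i = 0 with rivals' quantities fixed: 193 - 2q_i - Σ_{j≠i} q_j = 0.
By symmetry each firm produces the same amount; substituting Σ_{j≠i} q_j = 2q_i yields q_i = 193/4.

48.25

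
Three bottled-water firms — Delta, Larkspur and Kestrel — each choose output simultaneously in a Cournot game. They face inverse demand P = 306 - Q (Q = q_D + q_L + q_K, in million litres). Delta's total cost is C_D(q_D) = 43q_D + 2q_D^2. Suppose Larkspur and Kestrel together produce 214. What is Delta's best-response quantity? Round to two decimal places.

With rivals' combined output fixed at 214, Delta's profit is π_D = (306 - 214 - q_D)q_D - (43q_D + 2q_D²) = (92 - q_D)q_D - (43q_D + 2q_D²).
∂π_D/∂q_D = 49 - 6q_D = 0, so q_D = 49/6.

8.17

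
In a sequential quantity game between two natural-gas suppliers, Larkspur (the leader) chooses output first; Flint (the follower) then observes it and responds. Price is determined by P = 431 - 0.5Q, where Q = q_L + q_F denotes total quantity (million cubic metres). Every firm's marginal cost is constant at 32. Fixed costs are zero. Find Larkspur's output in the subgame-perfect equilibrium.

399

Solve by backward induction. Given q_L, the follower Flint maximises π_F = (431 - (1/2)q_L - (1/2)q_F)q_F - 32q_F.
Follower FOC: 399 - (1/2)q_L - q_F = 0, so q_F(q_L) = (399 - (1/2)q_L).
The leader anticipates this reaction. Substituting into P = 431 - 0.5Q gives P = 463/2 - (1/4)q_L, so π_L = (463/2 - (1/4)q_L)q_L - 32q_L.
The leader's first-order condition 399/2 - (1/2)q_L = 0 yields q_L = 399.
Then q_F = (399 - (1/2)·399) = 399/2.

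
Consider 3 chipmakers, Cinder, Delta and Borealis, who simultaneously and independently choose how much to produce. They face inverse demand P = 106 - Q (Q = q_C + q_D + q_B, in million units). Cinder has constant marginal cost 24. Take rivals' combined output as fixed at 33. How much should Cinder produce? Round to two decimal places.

24.50

With rivals' combined output fixed at 33, Cinder's profit is π_C = (106 - 33 - q_C)q_C - (24q_C) = (73 - q_C)q_C - (24q_C).
∂π_C/∂q_C = 49 - 2q_C = 0, so q_C = 49/2.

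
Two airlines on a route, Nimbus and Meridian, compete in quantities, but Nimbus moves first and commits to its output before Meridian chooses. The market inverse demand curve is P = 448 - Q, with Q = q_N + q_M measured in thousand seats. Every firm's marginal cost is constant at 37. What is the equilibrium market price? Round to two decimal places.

139.75

The follower Meridian best-responds to any q_N: π_M = (448 - Q)q_M - 37q_M.
Follower FOC: 411 - q_N - 2q_M = 0, so q_M(q_N) = (411 - q_N)/2.
Nimbus substitutes q_M(q_N) into its own profit: π_N = q_N(448 - q_N - (411 - q_N)/2) - 37q_N = (485/2 - (1/2)q_N)q_N - 37q_N.
Leader FOC: 411/2 - q_N = 0, so q_N = 411/2.
Then q_M = (411 - 411/2)/2 = 411/4.
Total output Q = 1233/4, so price P = 448 - 1233/4 = 559/4.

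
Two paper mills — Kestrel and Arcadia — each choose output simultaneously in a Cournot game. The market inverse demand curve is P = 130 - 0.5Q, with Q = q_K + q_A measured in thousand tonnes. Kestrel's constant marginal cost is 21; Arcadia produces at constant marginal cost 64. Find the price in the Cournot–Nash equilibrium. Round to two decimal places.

Kestrel's profit: π_K = (130 - 0.5Q)q_K - (21q_K). Setting ∂π_K/∂q_K = 0: 109 - q_K - (1/2)(q_A) = 0.
Arcadia's profit: π_A = (130 - 0.5Q)q_A - (64q_A). Setting ∂π_A/∂q_A = 0: 66 - q_A - (1/2)(q_K) = 0.
Best responses: q_K = (109 - (1/2)q_A), q_A = (66 - (1/2)q_K).
Solving the pair: q_K = 304/3, q_A = 46/3.
Total output Q = 350/3, so price P = 130 - (1/2)·(350/3) = 215/3.

71.67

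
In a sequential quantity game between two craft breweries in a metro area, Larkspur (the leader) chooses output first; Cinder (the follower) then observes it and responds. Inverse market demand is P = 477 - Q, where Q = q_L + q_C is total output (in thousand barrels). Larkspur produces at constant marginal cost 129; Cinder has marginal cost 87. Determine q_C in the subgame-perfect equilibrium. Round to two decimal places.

118.50

Solve by backward induction. Given q_L, the follower Cinder maximises π_C = (477 - q_L - q_C)q_C - 87q_C.
∂π_C/∂q_C = 390 - q_L - 2q_C = 0 gives the reaction function q_C = (390 - q_L)/2.
Larkspur substitutes q_C(q_L) into its own profit: π_L = q_L(477 - q_L - (390 - q_L)/2) - 129q_L = (282 - (1/2)q_L)q_L - 129q_L.
Leader FOC: 153 - q_L = 0, so q_L = 153.
Then q_C = (390 - 153)/2 = 237/2.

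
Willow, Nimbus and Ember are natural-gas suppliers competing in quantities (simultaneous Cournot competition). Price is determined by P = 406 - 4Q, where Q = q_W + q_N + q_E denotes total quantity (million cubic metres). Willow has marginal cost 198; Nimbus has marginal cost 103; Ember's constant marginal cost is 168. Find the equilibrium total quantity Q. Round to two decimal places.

46.81

Willow's profit: π_W = (406 - 4Q)q_W - (198q_W). Setting ∂π_W/∂q_W = 0: 208 - 8q_W - 4(q_N + q_E) = 0.
Nimbus's first-order condition: 303 - 8q_N - 4(q_W + q_E) = 0.
Ember's first-order condition: 238 - 8q_E - 4(q_W + q_N) = 0.
Summing all 3 equations gives 749 − 16Q = 0, hence Q = 749/16.
Back-substituting: q_W = (208 − 749/4)/4 = 83/16, q_N = (303 − 749/4)/4 = 463/16, q_E = (238 − 749/4)/4 = 203/16.
Total output Q = 83/16 + 463/16 + 203/16 = 749/16.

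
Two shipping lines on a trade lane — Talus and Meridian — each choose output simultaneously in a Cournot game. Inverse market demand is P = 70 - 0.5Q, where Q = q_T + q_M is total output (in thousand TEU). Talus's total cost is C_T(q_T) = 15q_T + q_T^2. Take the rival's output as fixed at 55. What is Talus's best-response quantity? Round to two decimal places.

With the rival's output fixed at 55, Talus's profit is π_T = (70 - (1/2)·55 - (1/2)q_T)q_T - (15q_T + q_T²) = (85/2 - (1/2)q_T)q_T - (15q_T + q_T²).
∂π_T/∂q_T = 55/2 - 3q_T = 0, so q_T = 55/6.

9.17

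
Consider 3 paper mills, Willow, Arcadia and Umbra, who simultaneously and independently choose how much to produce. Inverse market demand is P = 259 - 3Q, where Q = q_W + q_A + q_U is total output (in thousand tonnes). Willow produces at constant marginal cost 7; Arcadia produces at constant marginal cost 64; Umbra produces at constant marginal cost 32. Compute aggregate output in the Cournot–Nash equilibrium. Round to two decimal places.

Willow's profit: π_W = (259 - 3Q)q_W - (7q_W). Setting ∂π_W/∂q_W = 0: 252 - 6q_W - 3(q_A + q_U) = 0.
Arcadia's first-order condition: 195 - 6q_A - 3(q_W + q_U) = 0.
Umbra's profit: π_U = (259 - 3Q)q_U - (32q_U). Setting ∂π_U/∂q_U = 0: 227 - 6q_U - 3(q_W + q_A) = 0.
Adding the 3 conditions: 674 − 6Q − 6Q = 0, i.e. Q = 337/6.
Back-substituting: q_W = (252 − 337/2)/3 = 167/6, q_A = (195 − 337/2)/3 = 53/6, q_U = (227 − 337/2)/3 = 39/2.
Total output Q = 167/6 + 53/6 + 39/2 = 337/6.

56.17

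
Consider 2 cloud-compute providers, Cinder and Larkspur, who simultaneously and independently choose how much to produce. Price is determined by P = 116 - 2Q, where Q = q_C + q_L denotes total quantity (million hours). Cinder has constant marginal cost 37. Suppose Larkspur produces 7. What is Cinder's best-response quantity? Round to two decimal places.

16.25

With the rival's output fixed at 7, Cinder's profit is π_C = (116 - 2·7 - 2q_C)q_C - (37q_C) = (102 - 2q_C)q_C - (37q_C).
∂π_C/∂q_C = 65 - 4q_C = 0, so q_C = 65/4.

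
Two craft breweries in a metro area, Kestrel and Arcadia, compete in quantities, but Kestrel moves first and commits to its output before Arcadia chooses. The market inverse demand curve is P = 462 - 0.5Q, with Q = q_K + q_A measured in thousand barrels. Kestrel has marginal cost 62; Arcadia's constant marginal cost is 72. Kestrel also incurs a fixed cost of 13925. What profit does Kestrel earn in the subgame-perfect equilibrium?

28100

The follower Arcadia best-responds to any q_K: π_A = (462 - 0.5Q)q_A - 72q_A.
Follower FOC: 390 - (1/2)q_K - q_A = 0, so q_A(q_K) = (390 - (1/2)q_K).
Kestrel substitutes q_A(q_K) into its own profit: π_K = q_K(462 - (1/2)q_K - (390 - (1/2)q_K)/2) - 62q_K = (267 - (1/4)q_K)q_K - 62q_K.
The leader's first-order condition 205 - (1/2)q_K = 0 yields q_K = 410.
Then q_A = (390 - (1/2)·410) = 185.
Price P = 462 - (1/2)·595 = 329/2.
Kestrel's profit: (329/2 - 62)·410 - 13925 = 28100.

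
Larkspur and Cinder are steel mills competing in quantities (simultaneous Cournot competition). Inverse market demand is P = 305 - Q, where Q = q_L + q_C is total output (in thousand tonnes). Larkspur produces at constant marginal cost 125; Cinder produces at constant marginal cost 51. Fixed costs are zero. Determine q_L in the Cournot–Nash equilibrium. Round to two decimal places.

35.33

Larkspur's profit: π_L = (305 - Q)q_L - (125q_L). Setting ∂π_L/∂q_L = 0: 180 - 2q_L - (q_C) = 0.
Cinder's first-order condition: 254 - 2q_C - (q_L) = 0.
Rearranging gives the reaction functions q_L = (180 - q_C)/2 and q_C = (254 - q_L)/2.
Substituting one into the other gives q_L = 106/3 and q_C = 328/3.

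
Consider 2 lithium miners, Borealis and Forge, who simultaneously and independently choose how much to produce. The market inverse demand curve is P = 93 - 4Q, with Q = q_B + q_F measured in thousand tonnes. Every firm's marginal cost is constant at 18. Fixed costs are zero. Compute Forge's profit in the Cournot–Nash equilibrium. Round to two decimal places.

156.25

A representative firm's profit is π_i = q_i(93 - 4Q) - 18q_i.
First-order condition (treating rivals' output as given): 75 - 8q_i - 4q_j = 0.
By symmetry each firm produces the same amount; substituting q_j = q_i yields q_i = 75/12 = 25/4.
Price P = 93 - 4·(25/2) = 43.
Forge's profit: (43 - 18)·(25/4) = 625/4.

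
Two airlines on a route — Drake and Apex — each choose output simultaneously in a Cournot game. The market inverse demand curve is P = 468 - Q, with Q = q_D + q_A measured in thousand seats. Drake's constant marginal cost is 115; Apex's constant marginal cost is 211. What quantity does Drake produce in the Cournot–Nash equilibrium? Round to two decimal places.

149.67

Drake's profit: π_D = (468 - Q)q_D - (115q_D). Setting ∂π_D/∂q_D = 0: 353 - 2q_D - (q_A) = 0.
Apex's first-order condition: 257 - 2q_A - (q_D) = 0.
Best responses: q_D = (353 - q_A)/2, q_A = (257 - q_D)/2.
Substituting one into the other gives q_D = 449/3 and q_A = 161/3.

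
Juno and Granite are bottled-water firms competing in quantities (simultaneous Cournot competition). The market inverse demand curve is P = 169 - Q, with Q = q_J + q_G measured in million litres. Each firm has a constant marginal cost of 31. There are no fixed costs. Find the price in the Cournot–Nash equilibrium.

Each firm earns π_i = (169 - Q)q_i - 31q_i.
First-order condition (treating rivals' output as given): 138 - 2q_i - q_j = 0.
By symmetry each firm produces the same amount; substituting q_j = q_i yields q_i = 138/3 = 46.
Total output Q = 92, so price P = 169 - 92 = 77.

77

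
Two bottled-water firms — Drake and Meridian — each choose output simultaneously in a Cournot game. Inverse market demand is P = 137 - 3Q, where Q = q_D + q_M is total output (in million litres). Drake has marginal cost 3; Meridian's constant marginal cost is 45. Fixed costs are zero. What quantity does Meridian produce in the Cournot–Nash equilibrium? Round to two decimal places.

Drake's profit: π_D = (137 - 3Q)q_D - (3q_D). Setting ∂π_D/∂q_D = 0: 134 - 6q_D - 3(q_M) = 0.
Meridian's first-order condition: 92 - 6q_M - 3(q_D) = 0.
So q_D = (134 - 3q_M)/6 and q_M = (92 - 3q_D)/6.
Substituting one into the other gives q_D = 176/9 and q_M = 50/9.

5.56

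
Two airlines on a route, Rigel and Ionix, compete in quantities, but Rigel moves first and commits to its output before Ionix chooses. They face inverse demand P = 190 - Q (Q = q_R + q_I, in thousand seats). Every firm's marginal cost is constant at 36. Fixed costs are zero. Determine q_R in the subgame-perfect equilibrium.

77

Solve by backward induction. Given q_R, the follower Ionix maximises π_I = (190 - q_R - q_I)q_I - 36q_I.
Setting the follower's marginal profit to zero, 154 - q_R - 2q_I = 0, i.e. q_I = (154 - q_R)/2.
Rigel substitutes q_I(q_R) into its own profit: π_R = q_R(190 - q_R - (154 - q_R)/2) - 36q_R = (113 - (1/2)q_R)q_R - 36q_R.
Leader FOC: 77 - q_R = 0, so q_R = 77.
Then q_I = (154 - 77)/2 = 77/2.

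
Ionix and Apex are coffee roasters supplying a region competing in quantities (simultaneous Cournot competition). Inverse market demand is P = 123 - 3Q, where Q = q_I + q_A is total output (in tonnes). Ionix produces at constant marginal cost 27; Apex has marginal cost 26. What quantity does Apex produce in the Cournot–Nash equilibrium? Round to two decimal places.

Ionix's profit: π_I = (123 - 3Q)q_I - (27q_I). Setting ∂π_I/∂q_I = 0: 96 - 6q_I - 3(q_A) = 0.
Apex's profit: π_A = (123 - 3Q)q_A - (26q_A). Setting ∂π_A/∂q_A = 0: 97 - 6q_A - 3(q_I) = 0.
Best responses: q_I = (96 - 3q_A)/6, q_A = (97 - 3q_I)/6.
Substituting one into the other gives q_I = 95/9 and q_A = 98/9.

10.89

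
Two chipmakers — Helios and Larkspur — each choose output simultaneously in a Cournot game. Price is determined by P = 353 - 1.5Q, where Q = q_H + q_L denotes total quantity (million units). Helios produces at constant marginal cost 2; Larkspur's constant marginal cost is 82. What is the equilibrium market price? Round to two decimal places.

145.67

Helios's profit: π_H = (353 - 1.5Q)q_H - (2q_H). Setting ∂π_H/∂q_H = 0: 351 - 3q_H - (3/2)(q_L) = 0.
Larkspur's first-order condition: 271 - 3q_L - (3/2)(q_H) = 0.
Best responses: q_H = (351 - (3/2)q_L)/3, q_L = (271 - (3/2)q_H)/3.
Solving the pair: q_H = 862/9, q_L = 382/9.
Total output Q = 1244/9, so price P = 353 - (3/2)·(1244/9) = 437/3.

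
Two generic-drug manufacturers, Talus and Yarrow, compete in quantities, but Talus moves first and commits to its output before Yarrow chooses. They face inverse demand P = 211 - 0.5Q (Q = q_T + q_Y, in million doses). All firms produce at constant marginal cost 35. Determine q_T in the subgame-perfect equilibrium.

Solve by backward induction. Given q_T, the follower Yarrow maximises π_Y = (211 - (1/2)q_T - (1/2)q_Y)q_Y - 35q_Y.
Follower FOC: 176 - (1/2)q_T - q_Y = 0, so q_Y(q_T) = (176 - (1/2)q_T).
The leader anticipates this reaction. Substituting into P = 211 - 0.5Q gives P = 123 - (1/4)q_T, so π_T = (123 - (1/4)q_T)q_T - 35q_T.
Leader FOC: 88 - (1/2)q_T = 0, so q_T = 176.
Then q_Y = (176 - (1/2)·176) = 88.

176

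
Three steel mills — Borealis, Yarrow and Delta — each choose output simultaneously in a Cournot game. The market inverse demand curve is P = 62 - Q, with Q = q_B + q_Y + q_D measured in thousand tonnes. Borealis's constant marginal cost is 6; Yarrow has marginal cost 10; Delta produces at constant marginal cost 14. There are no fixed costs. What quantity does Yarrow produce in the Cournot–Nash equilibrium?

13

Borealis's profit: π_B = (62 - Q)q_B - (6q_B). Setting ∂π_B/∂q_B = 0: 56 - 2q_B - (q_Y + q_D) = 0.
Yarrow's profit: π_Y = (62 - Q)q_Y - (10q_Y). Setting ∂π_Y/∂q_Y = 0: 52 - 2q_Y - (q_B + q_D) = 0.
Delta's first-order condition: 48 - 2q_D - (q_B + q_Y) = 0.
Summing all 3 equations gives 156 − 4Q = 0, hence Q = 39.
Back-substituting: q_B = (56 − 39) = 17, q_Y = (52 − 39) = 13, q_D = (48 − 39) = 9.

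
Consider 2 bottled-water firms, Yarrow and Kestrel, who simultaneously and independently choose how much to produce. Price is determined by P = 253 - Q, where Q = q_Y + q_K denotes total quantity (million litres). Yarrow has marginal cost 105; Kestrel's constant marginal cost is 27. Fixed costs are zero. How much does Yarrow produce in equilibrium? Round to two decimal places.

Yarrow's profit: π_Y = (253 - Q)q_Y - (105q_Y). Setting ∂π_Y/∂q_Y = 0: 148 - 2q_Y - (q_K) = 0.
Kestrel's profit: π_K = (253 - Q)q_K - (27q_K). Setting ∂π_K/∂q_K = 0: 226 - 2q_K - (q_Y) = 0.
Best responses: q_Y = (148 - q_K)/2, q_K = (226 - q_Y)/2.
Solving the pair: q_Y = 70/3, q_K = 304/3.

23.33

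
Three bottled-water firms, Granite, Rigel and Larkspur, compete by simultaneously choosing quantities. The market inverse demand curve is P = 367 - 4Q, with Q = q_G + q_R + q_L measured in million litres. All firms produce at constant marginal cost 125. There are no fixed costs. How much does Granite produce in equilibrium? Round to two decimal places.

Each firm earns π_i = (367 - 4Q)q_i - 125q_i.
Setting ∂π_i/∂q_i = 0 with rivals' quantities fixed: 242 - 8q_i - 4·Σ_{j≠i} q_j = 0.
By symmetry each firm produces the same amount; substituting Σ_{j≠i} q_j = 2q_i yields q_i = 242/16 = 121/8.

15.13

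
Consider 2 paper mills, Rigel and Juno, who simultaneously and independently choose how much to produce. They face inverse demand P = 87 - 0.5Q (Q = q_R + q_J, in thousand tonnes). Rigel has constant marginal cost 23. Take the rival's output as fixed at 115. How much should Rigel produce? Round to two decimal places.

6.50

With the rival's output fixed at 115, Rigel's profit is π_R = (87 - (1/2)·115 - (1/2)q_R)q_R - (23q_R) = (59/2 - (1/2)q_R)q_R - (23q_R).
∂π_R/∂q_R = 13/2 - q_R = 0, so q_R = 13/2.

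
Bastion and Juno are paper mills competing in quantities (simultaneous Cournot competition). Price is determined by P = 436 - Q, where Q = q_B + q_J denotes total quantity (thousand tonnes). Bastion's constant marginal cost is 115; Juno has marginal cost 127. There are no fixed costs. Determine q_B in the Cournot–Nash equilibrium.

111

Bastion's profit: π_B = (436 - Q)q_B - (115q_B). Setting ∂π_B/∂q_B = 0: 321 - 2q_B - (q_J) = 0.
Juno's first-order condition: 309 - 2q_J - (q_B) = 0.
So q_B = (321 - q_J)/2 and q_J = (309 - q_B)/2.
Solving the pair: q_B = 111, q_J = 99.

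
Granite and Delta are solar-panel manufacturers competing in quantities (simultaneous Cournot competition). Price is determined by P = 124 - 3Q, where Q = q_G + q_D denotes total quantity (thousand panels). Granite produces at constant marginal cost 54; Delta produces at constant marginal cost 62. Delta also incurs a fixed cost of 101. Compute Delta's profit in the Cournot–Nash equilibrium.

7

Granite's profit: π_G = (124 - 3Q)q_G - (54q_G). Setting ∂π_G/∂q_G = 0: 70 - 6q_G - 3(q_D) = 0.
Delta's first-order condition: 62 - 6q_D - 3(q_G) = 0.
So q_G = (70 - 3q_D)/6 and q_D = (62 - 3q_G)/6.
Substituting one into the other gives q_G = 26/3 and q_D = 6.
Price P = 124 - 3·(44/3) = 80.
Delta's profit: (80 - 62)·6 - 101 = 7.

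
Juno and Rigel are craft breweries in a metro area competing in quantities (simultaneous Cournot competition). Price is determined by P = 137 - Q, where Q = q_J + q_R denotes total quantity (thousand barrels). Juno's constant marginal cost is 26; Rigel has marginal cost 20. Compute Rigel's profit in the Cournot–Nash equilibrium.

1681

Juno's profit: π_J = (137 - Q)q_J - (26q_J). Setting ∂π_J/∂q_J = 0: 111 - 2q_J - (q_R) = 0.
Rigel's first-order condition: 117 - 2q_R - (q_J) = 0.
Rearranging gives the reaction functions q_J = (111 - q_R)/2 and q_R = (117 - q_J)/2.
Solving the pair: q_J = 35, q_R = 41.
Price P = 137 - 76 = 61.
Rigel's profit: (61 - 20)·41 = 1681.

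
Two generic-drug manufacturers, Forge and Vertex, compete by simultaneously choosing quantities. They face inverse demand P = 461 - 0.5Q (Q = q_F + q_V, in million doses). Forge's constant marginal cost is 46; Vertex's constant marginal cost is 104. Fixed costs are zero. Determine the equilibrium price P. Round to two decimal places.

Forge's profit: π_F = (461 - 0.5Q)q_F - (46q_F). Setting ∂π_F/∂q_F = 0: 415 - q_F - (1/2)(q_V) = 0.
Vertex's first-order condition: 357 - q_V - (1/2)(q_F) = 0.
So q_F = (415 - (1/2)q_V) and q_V = (357 - (1/2)q_F).
Solving the pair: q_F = 946/3, q_V = 598/3.
Total output Q = 1544/3, so price P = 461 - (1/2)·(1544/3) = 611/3.

203.67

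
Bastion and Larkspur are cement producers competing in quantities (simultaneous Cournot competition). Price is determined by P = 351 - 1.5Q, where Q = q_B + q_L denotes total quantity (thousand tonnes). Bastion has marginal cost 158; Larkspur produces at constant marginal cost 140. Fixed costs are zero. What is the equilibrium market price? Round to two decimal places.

Bastion's profit: π_B = (351 - 1.5Q)q_B - (158q_B). Setting ∂π_B/∂q_B = 0: 193 - 3q_B - (3/2)(q_L) = 0.
Larkspur's first-order condition: 211 - 3q_L - (3/2)(q_B) = 0.
So q_B = (193 - (3/2)q_L)/3 and q_L = (211 - (3/2)q_B)/3.
Substituting one into the other gives q_B = 350/9 and q_L = 458/9.
Total output Q = 808/9, so price P = 351 - (3/2)·(808/9) = 649/3.

216.33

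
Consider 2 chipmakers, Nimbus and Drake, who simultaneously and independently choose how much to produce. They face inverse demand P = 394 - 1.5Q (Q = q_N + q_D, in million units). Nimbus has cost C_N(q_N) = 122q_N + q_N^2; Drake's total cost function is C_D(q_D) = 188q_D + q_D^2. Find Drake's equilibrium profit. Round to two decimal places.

Nimbus's profit: π_N = (394 - 1.5Q)q_N - (122q_N + q_N²). Setting ∂π_N/∂q_N = 0: 272 - 5q_N - (3/2)(q_D) = 0.
Drake's first-order condition: 206 - 5q_D - (3/2)(q_N) = 0.
So q_N = (272 - (3/2)q_D)/5 and q_D = (206 - (3/2)q_N)/5.
Substituting one into the other gives q_N = 46.1978 and q_D = 27.3407.
Price P = 394 - (3/2)·(956/13) = 283.6923.
Drake's profit: 283.6923·27.3407 - 188·27.3407 - 27.3407² = 1868.7791.

1868.78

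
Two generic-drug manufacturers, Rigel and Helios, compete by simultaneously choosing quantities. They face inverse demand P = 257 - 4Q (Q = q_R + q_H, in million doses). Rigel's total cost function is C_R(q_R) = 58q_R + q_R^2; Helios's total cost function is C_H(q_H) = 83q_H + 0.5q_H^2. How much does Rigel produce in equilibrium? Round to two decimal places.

Rigel's profit: π_R = (257 - 4Q)q_R - (58q_R + q_R²). Setting ∂π_R/∂q_R = 0: 199 - 10q_R - 4(q_H) = 0.
Helios's first-order condition: 174 - 9q_H - 4(q_R) = 0.
Rearranging gives the reaction functions q_R = (199 - 4q_H)/10 and q_H = (174 - 4q_R)/9.
Solving the pair: q_R = 1095/74, q_H = 472/37.

14.80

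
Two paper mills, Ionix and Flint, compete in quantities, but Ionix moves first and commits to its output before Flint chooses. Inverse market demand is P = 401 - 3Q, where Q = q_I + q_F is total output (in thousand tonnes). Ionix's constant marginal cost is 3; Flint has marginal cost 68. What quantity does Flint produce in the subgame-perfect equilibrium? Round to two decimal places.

Solve by backward induction. Given q_I, the follower Flint maximises π_F = (401 - 3q_I - 3q_F)q_F - 68q_F.
∂π_F/∂q_F = 333 - 3q_I - 6q_F = 0 gives the reaction function q_F = (333 - 3q_I)/6.
The leader anticipates this reaction. Substituting into P = 401 - 3Q gives P = 469/2 - (3/2)q_I, so π_I = (469/2 - (3/2)q_I)q_I - 3q_I.
Leader FOC: 463/2 - 3q_I = 0, so q_I = 463/6.
Then q_F = (333 - 3·(463/6))/6 = 203/12.

16.92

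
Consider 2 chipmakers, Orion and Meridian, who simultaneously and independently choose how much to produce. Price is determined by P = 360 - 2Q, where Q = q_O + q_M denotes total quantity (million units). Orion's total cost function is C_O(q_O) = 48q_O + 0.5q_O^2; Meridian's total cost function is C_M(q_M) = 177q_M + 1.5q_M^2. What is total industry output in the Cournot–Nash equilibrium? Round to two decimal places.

Orion's profit: π_O = (360 - 2Q)q_O - (48q_O + (1/2)q_O²). Setting ∂π_O/∂q_O = 0: 312 - 5q_O - 2(q_M) = 0.
Meridian's first-order condition: 183 - 7q_M - 2(q_O) = 0.
Best responses: q_O = (312 - 2q_M)/5, q_M = (183 - 2q_O)/7.
Solving the pair: q_O = 1818/31, q_M = 291/31.
Total output Q = 1818/31 + 291/31 = 68.0323.

68.03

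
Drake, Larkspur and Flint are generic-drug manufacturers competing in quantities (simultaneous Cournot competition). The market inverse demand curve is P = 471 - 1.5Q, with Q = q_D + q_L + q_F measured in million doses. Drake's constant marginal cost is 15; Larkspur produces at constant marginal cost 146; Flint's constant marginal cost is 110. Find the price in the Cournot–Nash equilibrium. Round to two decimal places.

Drake's profit: π_D = (471 - 1.5Q)q_D - (15q_D). Setting ∂π_D/∂q_D = 0: 456 - 3q_D - (3/2)(q_L + q_F) = 0.
Larkspur's profit: π_L = (471 - 1.5Q)q_L - (146q_L). Setting ∂π_L/∂q_L = 0: 325 - 3q_L - (3/2)(q_D + q_F) = 0.
Flint's profit: π_F = (471 - 1.5Q)q_F - (110q_F). Setting ∂π_F/∂q_F = 0: 361 - 3q_F - (3/2)(q_D + q_L) = 0.
Adding the 3 conditions: 1142 − 3Q − 3Q = 0, i.e. Q = 571/3.
Back-substituting: q_D = (456 − 571/2)/(3/2) = 341/3, q_L = (325 − 571/2)/(3/2) = 79/3, q_F = (361 − 571/2)/(3/2) = 151/3.
Total output Q = 571/3, so price P = 471 - (3/2)·(571/3) = 371/2.

185.50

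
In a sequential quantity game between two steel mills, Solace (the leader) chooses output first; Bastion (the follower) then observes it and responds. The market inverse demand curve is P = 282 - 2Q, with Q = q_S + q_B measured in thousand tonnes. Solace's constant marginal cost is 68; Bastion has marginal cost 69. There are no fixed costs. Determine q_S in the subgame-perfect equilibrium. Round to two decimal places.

53.75

Solve by backward induction. Given q_S, the follower Bastion maximises π_B = (282 - 2q_S - 2q_B)q_B - 69q_B.
∂π_B/∂q_B = 213 - 2q_S - 4q_B = 0 gives the reaction function q_B = (213 - 2q_S)/4.
Solace substitutes q_B(q_S) into its own profit: π_S = q_S(282 - 2q_S - (213 - 2q_S)/2) - 68q_S = (351/2 - q_S)q_S - 68q_S.
The leader's first-order condition 215/2 - 2q_S = 0 yields q_S = 215/4.
Then q_B = (213 - 2·(215/4))/4 = 211/8.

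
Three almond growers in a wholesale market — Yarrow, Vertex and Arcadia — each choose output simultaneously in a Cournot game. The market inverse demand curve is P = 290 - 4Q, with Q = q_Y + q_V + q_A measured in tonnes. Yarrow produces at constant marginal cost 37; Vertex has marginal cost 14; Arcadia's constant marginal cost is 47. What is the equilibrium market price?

Yarrow's profit: π_Y = (290 - 4Q)q_Y - (37q_Y). Setting ∂π_Y/∂q_Y = 0: 253 - 8q_Y - 4(q_V + q_A) = 0.
Vertex's first-order condition: 276 - 8q_V - 4(q_Y + q_A) = 0.
Arcadia's profit: π_A = (290 - 4Q)q_A - (47q_A). Setting ∂π_A/∂q_A = 0: 243 - 8q_A - 4(q_Y + q_V) = 0.
Adding the 3 first-order conditions: 772 − 16Q = 0, so Q = 193/4.
Back-substituting: q_Y = (253 − 193)/4 = 15, q_V = (276 − 193)/4 = 83/4, q_A = (243 − 193)/4 = 25/2.
Total output Q = 193/4, so price P = 290 - 4·(193/4) = 97.

97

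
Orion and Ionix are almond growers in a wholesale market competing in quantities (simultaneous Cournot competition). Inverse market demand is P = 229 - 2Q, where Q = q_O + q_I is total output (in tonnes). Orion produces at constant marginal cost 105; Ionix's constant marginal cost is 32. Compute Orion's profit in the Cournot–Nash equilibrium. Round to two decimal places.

Orion's profit: π_O = (229 - 2Q)q_O - (105q_O). Setting ∂π_O/∂q_O = 0: 124 - 4q_O - 2(q_I) = 0.
Ionix's profit: π_I = (229 - 2Q)q_I - (32q_I). Setting ∂π_I/∂q_I = 0: 197 - 4q_I - 2(q_O) = 0.
So q_O = (124 - 2q_I)/4 and q_I = (197 - 2q_O)/4.
Substituting one into the other gives q_O = 17/2 and q_I = 45.
Price P = 229 - 2·(107/2) = 122.
Orion's profit: (122 - 105)·(17/2) = 289/2.

144.50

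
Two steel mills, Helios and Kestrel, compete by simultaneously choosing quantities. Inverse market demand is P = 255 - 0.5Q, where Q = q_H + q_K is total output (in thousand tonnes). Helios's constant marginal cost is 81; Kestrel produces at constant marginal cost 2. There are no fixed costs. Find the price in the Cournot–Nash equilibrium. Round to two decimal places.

Helios's profit: π_H = (255 - 0.5Q)q_H - (81q_H). Setting ∂π_H/∂q_H = 0: 174 - q_H - (1/2)(q_K) = 0.
Kestrel's profit: π_K = (255 - 0.5Q)q_K - (2q_K). Setting ∂π_K/∂q_K = 0: 253 - q_K - (1/2)(q_H) = 0.
Best responses: q_H = (174 - (1/2)q_K), q_K = (253 - (1/2)q_H).
Solving the pair: q_H = 190/3, q_K = 664/3.
Total output Q = 854/3, so price P = 255 - (1/2)·(854/3) = 338/3.

112.67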